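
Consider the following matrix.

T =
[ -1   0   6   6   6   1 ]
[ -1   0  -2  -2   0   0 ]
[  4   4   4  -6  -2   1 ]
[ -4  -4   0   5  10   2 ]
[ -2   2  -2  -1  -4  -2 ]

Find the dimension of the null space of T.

Row reduce to echelon form.
R2 ← R2 − R1: [0, 0, -8, -8, -6, -1]
R3 ← R3 + (4)·R1: [0, 4, 28, 18, 22, 5]
R4 ← R4 − (4)·R1: [0, -4, -24, -19, -14, -2]
R5 ← R5 − (2)·R1: [0, 2, -14, -13, -16, -4]
Swap R2 ↔ R3
R4 ← R4 + R2: [0, 0, 4, -1, 8, 3]
R5 ← R5 − (1/2)·R2: [0, 0, -28, -22, -27, -13/2]
R4 ← R4 + (1/2)·R3: [0, 0, 0, -5, 5, 5/2]
R5 ← R5 − (7/2)·R3: [0, 0, 0, 6, -6, -3]
R5 ← R5 + (6/5)·R4: [0, 0, 0, 0, 0, 0]
4 nonzero rows, so rank(T) = 4.
T has 6 columns; by rank–nullity, nullity = 6 − 4 = 2.

2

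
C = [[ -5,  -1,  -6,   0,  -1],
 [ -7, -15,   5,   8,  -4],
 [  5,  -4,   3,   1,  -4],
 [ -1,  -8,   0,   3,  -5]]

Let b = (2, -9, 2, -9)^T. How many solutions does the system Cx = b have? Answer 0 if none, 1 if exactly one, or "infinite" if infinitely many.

0

Row reduce the augmented matrix [C | b].
R2 ← R2 − (7/5)·R1: [0, -68/5, 67/5, 8, -13/5, -59/5]
R3 ← R3 + R1: [0, -5, -3, 1, -5, 4]
R4 ← R4 − (1/5)·R1: [0, -39/5, 6/5, 3, -24/5, -47/5]
R3 ← R3 − (25/68)·R2: [0, 0, -539/68, -33/17, -275/68, 567/68]
R4 ← R4 − (39/68)·R2: [0, 0, -441/68, -27/17, -225/68, -179/68]
R4 ← R4 − (9/11)·R3: [0, 0, 0, 0, 0, -104/11]
The echelon form has 4 nonzero rows; the last pivot sits in the augmented column, so rank(C) = 3 but rank([C|b]) = 4.
Since the ranks differ, the system is inconsistent.
It has no solutions.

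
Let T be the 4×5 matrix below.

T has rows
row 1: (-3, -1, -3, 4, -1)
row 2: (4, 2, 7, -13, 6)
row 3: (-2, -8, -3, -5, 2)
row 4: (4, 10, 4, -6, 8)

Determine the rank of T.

Row reduce to echelon form.
R2 ← R2 + (4/3)·R1: [0, 2/3, 3, -23/3, 14/3]
R3 ← R3 − (2/3)·R1: [0, -22/3, -1, -23/3, 8/3]
R4 ← R4 + (4/3)·R1: [0, 26/3, 0, -2/3, 20/3]
R3 ← R3 + (11)·R2: [0, 0, 32, -92, 54]
R4 ← R4 − (13)·R2: [0, 0, -39, 99, -54]
R4 ← R4 + (39/32)·R3: [0, 0, 0, -105/8, 189/16]
Echelon form has 4 nonzero rows, so rank(T) = 4.

4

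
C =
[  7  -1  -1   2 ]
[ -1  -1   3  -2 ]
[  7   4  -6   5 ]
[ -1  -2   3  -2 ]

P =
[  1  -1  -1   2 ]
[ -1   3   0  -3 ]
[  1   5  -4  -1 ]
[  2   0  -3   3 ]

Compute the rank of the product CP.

First compute CP:
[[ 11, -15,  -9,  24],
 [ -1,  13,  -5,  -8],
 [  7, -25,   2,  23],
 [  0,  10,  -5,  -5]]
Now row reduce the product.
R2 ← R2 + (1/11)·R1: [0, 128/11, -64/11, -64/11]
R3 ← R3 − (7/11)·R1: [0, -170/11, 85/11, 85/11]
R3 ← R3 + (85/64)·R2: [0, 0, 0, 0]
R4 ← R4 − (55/64)·R2: [0, 0, 0, 0]
2 nonzero rows, so rank(CP) = 2.

2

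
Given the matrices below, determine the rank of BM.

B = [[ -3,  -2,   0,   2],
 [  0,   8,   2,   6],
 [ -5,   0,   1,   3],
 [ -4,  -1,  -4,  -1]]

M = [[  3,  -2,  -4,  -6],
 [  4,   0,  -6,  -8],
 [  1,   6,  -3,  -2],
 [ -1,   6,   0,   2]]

2

First compute BM:
[[-19,  18,  24,  38],
 [ 28,  48, -54, -56],
 [-17,  34,  17,  34],
 [-19, -22,  34,  38]]
Now row reduce the product.
R2 ← R2 + (28/19)·R1: [0, 1416/19, -354/19, 0]
R3 ← R3 − (17/19)·R1: [0, 340/19, -85/19, 0]
R4 ← R4 − R1: [0, -40, 10, 0]
R3 ← R3 − (85/354)·R2: [0, 0, 0, 0]
R4 ← R4 + (95/177)·R2: [0, 0, 0, 0]
2 nonzero rows, so rank(BM) = 2.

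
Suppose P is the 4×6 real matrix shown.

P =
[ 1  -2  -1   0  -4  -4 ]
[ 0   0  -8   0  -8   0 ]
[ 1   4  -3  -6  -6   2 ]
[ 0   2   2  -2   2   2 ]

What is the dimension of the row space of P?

3

Row reduce to echelon form.
R3 ← R3 − R1: [0, 6, -2, -6, -2, 6]
Swap R2 ↔ R3
R4 ← R4 − (1/3)·R2: [0, 0, 8/3, 0, 8/3, 0]
R4 ← R4 + (1/3)·R3: [0, 0, 0, 0, 0, 0]
Echelon form has 3 nonzero rows, so rank(P) = 3.
The row space has dimension equal to the rank: 3.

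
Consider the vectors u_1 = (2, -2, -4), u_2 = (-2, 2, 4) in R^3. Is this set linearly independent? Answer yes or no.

Form the matrix with these vectors as rows and row reduce.
R2 ← R2 + R1: [0, 0, 0]
1 nonzero row, so the 2 vectors span a space of dimension 1.
Since 1 < 2, the vectors are linearly dependent.

no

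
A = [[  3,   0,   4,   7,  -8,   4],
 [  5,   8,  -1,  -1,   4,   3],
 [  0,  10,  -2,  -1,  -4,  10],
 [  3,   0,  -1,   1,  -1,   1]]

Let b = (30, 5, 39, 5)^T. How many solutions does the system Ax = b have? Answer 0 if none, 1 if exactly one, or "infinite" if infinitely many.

Row reduce the augmented matrix [A | b].
R2 ← R2 − (5/3)·R1: [0, 8, -23/3, -38/3, 52/3, -11/3, -45]
R4 ← R4 − R1: [0, 0, -5, -6, 7, -3, -25]
R3 ← R3 − (5/4)·R2: [0, 0, 91/12, 89/6, -77/3, 175/12, 381/4]
R4 ← R4 + (60/91)·R3: [0, 0, 0, 344/91, -129/13, 86/13, 3440/91]
The echelon form has 4 nonzero rows, and every pivot lies in the first 6 columns, so rank(A) = rank([A|b]) = 4.
The system is consistent.
rank = 4 < 6 unknowns, so there are infinitely many solutions.

infinite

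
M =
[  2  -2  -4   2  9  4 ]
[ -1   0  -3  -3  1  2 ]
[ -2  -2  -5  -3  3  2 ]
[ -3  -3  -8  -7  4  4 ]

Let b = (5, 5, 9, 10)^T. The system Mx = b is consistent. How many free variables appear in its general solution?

Row reduce the augmented matrix [M | b].
R2 ← R2 + (1/2)·R1: [0, -1, -5, -2, 11/2, 4, 15/2]
R3 ← R3 + R1: [0, -4, -9, -1, 12, 6, 14]
R4 ← R4 + (3/2)·R1: [0, -6, -14, -4, 35/2, 10, 35/2]
R3 ← R3 − (4)·R2: [0, 0, 11, 7, -10, -10, -16]
R4 ← R4 − (6)·R2: [0, 0, 16, 8, -31/2, -14, -55/2]
R4 ← R4 − (16/11)·R3: [0, 0, 0, -24/11, -21/22, 6/11, -93/22]
The echelon form has 4 nonzero rows, and every pivot lies in the first 6 columns, so rank(M) = rank([M|b]) = 4.
The system is consistent.
Free variables = (unknowns) − (rank) = 6 − 4 = 2.

2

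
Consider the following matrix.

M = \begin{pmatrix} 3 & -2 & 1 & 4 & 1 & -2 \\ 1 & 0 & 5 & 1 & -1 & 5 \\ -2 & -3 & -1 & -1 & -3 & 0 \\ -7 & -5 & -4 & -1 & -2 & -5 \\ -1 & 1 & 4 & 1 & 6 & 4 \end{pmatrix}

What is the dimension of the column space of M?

Row reduce to echelon form.
R2 ← R2 − (1/3)·R1: [0, 2/3, 14/3, -1/3, -4/3, 17/3]
R3 ← R3 + (2/3)·R1: [0, -13/3, -1/3, 5/3, -7/3, -4/3]
R4 ← R4 + (7/3)·R1: [0, -29/3, -5/3, 25/3, 1/3, -29/3]
R5 ← R5 + (1/3)·R1: [0, 1/3, 13/3, 7/3, 19/3, 10/3]
R3 ← R3 + (13/2)·R2: [0, 0, 30, -1/2, -11, 71/2]
R4 ← R4 + (29/2)·R2: [0, 0, 66, 7/2, -19, 145/2]
R5 ← R5 − (1/2)·R2: [0, 0, 2, 5/2, 7, 1/2]
R4 ← R4 − (11/5)·R3: [0, 0, 0, 23/5, 26/5, -28/5]
R5 ← R5 − (1/15)·R3: [0, 0, 0, 38/15, 116/15, -28/15]
R5 ← R5 − (38/69)·R4: [0, 0, 0, 0, 112/23, 28/23]
Echelon form has 5 nonzero rows, so rank(M) = 5.
The column space has dimension equal to the rank: 5.

5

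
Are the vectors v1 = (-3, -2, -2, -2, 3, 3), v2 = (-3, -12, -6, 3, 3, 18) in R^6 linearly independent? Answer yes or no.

yes

Form the matrix with these vectors as rows and row reduce.
R2 ← R2 − R1: [0, -10, -4, 5, 0, 15]
2 nonzero rows, so the 2 vectors span a space of dimension 2.
Since 2 = 2, the vectors are linearly independent.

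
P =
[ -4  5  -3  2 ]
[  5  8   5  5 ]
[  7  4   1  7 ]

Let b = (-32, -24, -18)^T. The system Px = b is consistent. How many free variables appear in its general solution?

1

Row reduce the augmented matrix [P | b].
R2 ← R2 + (5/4)·R1: [0, 57/4, 5/4, 15/2, -64]
R3 ← R3 + (7/4)·R1: [0, 51/4, -17/4, 21/2, -74]
R3 ← R3 − (17/19)·R2: [0, 0, -102/19, 72/19, -318/19]
The echelon form has 3 nonzero rows, and every pivot lies in the first 4 columns, so rank(P) = rank([P|b]) = 3.
The system is consistent.
Free variables = (unknowns) − (rank) = 4 − 3 = 1.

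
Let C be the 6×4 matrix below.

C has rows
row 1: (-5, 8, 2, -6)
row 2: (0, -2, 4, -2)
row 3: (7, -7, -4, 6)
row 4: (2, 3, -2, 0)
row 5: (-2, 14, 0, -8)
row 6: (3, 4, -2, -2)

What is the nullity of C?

0

Row reduce to echelon form.
R3 ← R3 + (7/5)·R1: [0, 21/5, -6/5, -12/5]
R4 ← R4 + (2/5)·R1: [0, 31/5, -6/5, -12/5]
R5 ← R5 − (2/5)·R1: [0, 54/5, -4/5, -28/5]
R6 ← R6 + (3/5)·R1: [0, 44/5, -4/5, -28/5]
R3 ← R3 + (21/10)·R2: [0, 0, 36/5, -33/5]
R4 ← R4 + (31/10)·R2: [0, 0, 56/5, -43/5]
R5 ← R5 + (27/5)·R2: [0, 0, 104/5, -82/5]
R6 ← R6 + (22/5)·R2: [0, 0, 84/5, -72/5]
R4 ← R4 − (14/9)·R3: [0, 0, 0, 5/3]
R5 ← R5 − (26/9)·R3: [0, 0, 0, 8/3]
R6 ← R6 − (7/3)·R3: [0, 0, 0, 1]
R5 ← R5 − (8/5)·R4: [0, 0, 0, 0]
R6 ← R6 − (3/5)·R4: [0, 0, 0, 0]
4 nonzero rows, so rank(C) = 4.
C has 4 columns; by rank–nullity, nullity = 4 − 4 = 0.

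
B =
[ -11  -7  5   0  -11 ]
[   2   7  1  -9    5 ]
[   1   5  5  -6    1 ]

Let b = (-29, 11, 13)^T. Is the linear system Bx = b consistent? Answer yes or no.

yes

Row reduce the augmented matrix [B | b].
R2 ← R2 + (2/11)·R1: [0, 63/11, 21/11, -9, 3, 63/11]
R3 ← R3 + (1/11)·R1: [0, 48/11, 60/11, -6, 0, 114/11]
R3 ← R3 − (16/21)·R2: [0, 0, 4, 6/7, -16/7, 6]
The echelon form has 3 nonzero rows, and every pivot lies in the first 5 columns, so rank(B) = rank([B|b]) = 3.
The system is consistent.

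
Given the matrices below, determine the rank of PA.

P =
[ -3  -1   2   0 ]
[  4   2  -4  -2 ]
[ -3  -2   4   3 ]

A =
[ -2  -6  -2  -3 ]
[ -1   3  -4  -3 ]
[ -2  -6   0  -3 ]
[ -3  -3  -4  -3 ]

2

First compute PA:
[[  3,   3,  10,   6],
 [  4,  12,  -8,   0],
 [ -9, -21,   2,  -6]]
Now row reduce the product.
R2 ← R2 − (4/3)·R1: [0, 8, -64/3, -8]
R3 ← R3 + (3)·R1: [0, -12, 32, 12]
R3 ← R3 + (3/2)·R2: [0, 0, 0, 0]
2 nonzero rows, so rank(PA) = 2.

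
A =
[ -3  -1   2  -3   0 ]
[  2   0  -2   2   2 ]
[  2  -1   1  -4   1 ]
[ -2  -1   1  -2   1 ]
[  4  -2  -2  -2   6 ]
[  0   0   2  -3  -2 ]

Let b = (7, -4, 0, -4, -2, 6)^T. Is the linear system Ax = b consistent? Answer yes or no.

Row reduce the augmented matrix [A | b].
R2 ← R2 + (2/3)·R1: [0, -2/3, -2/3, 0, 2, 2/3]
R3 ← R3 + (2/3)·R1: [0, -5/3, 7/3, -6, 1, 14/3]
R4 ← R4 − (2/3)·R1: [0, -1/3, -1/3, 0, 1, -26/3]
R5 ← R5 + (4/3)·R1: [0, -10/3, 2/3, -6, 6, 22/3]
R3 ← R3 − (5/2)·R2: [0, 0, 4, -6, -4, 3]
R4 ← R4 − (1/2)·R2: [0, 0, 0, 0, 0, -9]
R5 ← R5 − (5)·R2: [0, 0, 4, -6, -4, 4]
R5 ← R5 − R3: [0, 0, 0, 0, 0, 1]
R6 ← R6 − (1/2)·R3: [0, 0, 0, 0, 0, 9/2]
R5 ← R5 + (1/9)·R4: [0, 0, 0, 0, 0, 0]
R6 ← R6 + (1/2)·R4: [0, 0, 0, 0, 0, 0]
The echelon form has 4 nonzero rows; the last pivot sits in the augmented column, so rank(A) = 3 but rank([A|b]) = 4.
Since the ranks differ, the system is inconsistent.

no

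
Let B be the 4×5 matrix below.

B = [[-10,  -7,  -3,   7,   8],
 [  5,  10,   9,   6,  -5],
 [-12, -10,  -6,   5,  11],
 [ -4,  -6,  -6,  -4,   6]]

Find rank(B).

Row reduce to echelon form.
R2 ← R2 + (1/2)·R1: [0, 13/2, 15/2, 19/2, -1]
R3 ← R3 − (6/5)·R1: [0, -8/5, -12/5, -17/5, 7/5]
R4 ← R4 − (2/5)·R1: [0, -16/5, -24/5, -34/5, 14/5]
R3 ← R3 + (16/65)·R2: [0, 0, -36/65, -69/65, 15/13]
R4 ← R4 + (32/65)·R2: [0, 0, -72/65, -138/65, 30/13]
R4 ← R4 − (2)·R3: [0, 0, 0, 0, 0]
Echelon form has 3 nonzero rows, so rank(B) = 3.

3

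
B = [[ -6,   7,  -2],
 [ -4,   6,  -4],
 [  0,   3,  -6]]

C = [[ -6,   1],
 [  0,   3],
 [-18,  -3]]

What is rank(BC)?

2

First compute BC:
[[ 72,  21],
 [ 96,  26],
 [108,  27]]
Now row reduce the product.
R2 ← R2 − (4/3)·R1: [0, -2]
R3 ← R3 − (3/2)·R1: [0, -9/2]
R3 ← R3 − (9/4)·R2: [0, 0]
2 nonzero rows, so rank(BC) = 2.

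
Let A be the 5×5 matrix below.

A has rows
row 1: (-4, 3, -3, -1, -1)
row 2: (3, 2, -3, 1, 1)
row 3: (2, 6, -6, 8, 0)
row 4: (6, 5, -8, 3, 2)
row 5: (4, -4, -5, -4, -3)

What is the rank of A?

Row reduce to echelon form.
R2 ← R2 + (3/4)·R1: [0, 17/4, -21/4, 1/4, 1/4]
R3 ← R3 + (1/2)·R1: [0, 15/2, -15/2, 15/2, -1/2]
R4 ← R4 + (3/2)·R1: [0, 19/2, -25/2, 3/2, 1/2]
R5 ← R5 + R1: [0, -1, -8, -5, -4]
R3 ← R3 − (30/17)·R2: [0, 0, 30/17, 120/17, -16/17]
R4 ← R4 − (38/17)·R2: [0, 0, -13/17, 16/17, -1/17]
R5 ← R5 + (4/17)·R2: [0, 0, -157/17, -84/17, -67/17]
R4 ← R4 + (13/30)·R3: [0, 0, 0, 4, -7/15]
R5 ← R5 + (157/30)·R3: [0, 0, 0, 32, -133/15]
R5 ← R5 − (8)·R4: [0, 0, 0, 0, -77/15]
Echelon form has 5 nonzero rows, so rank(A) = 5.

5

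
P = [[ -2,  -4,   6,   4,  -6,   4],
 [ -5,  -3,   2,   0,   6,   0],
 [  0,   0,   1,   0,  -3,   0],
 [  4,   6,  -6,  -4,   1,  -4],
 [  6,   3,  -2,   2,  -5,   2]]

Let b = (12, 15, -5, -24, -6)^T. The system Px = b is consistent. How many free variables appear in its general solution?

2

Row reduce the augmented matrix [P | b].
R2 ← R2 − (5/2)·R1: [0, 7, -13, -10, 21, -10, -15]
R4 ← R4 + (2)·R1: [0, -2, 6, 4, -11, 4, 0]
R5 ← R5 + (3)·R1: [0, -9, 16, 14, -23, 14, 30]
R4 ← R4 + (2/7)·R2: [0, 0, 16/7, 8/7, -5, 8/7, -30/7]
R5 ← R5 + (9/7)·R2: [0, 0, -5/7, 8/7, 4, 8/7, 75/7]
R4 ← R4 − (16/7)·R3: [0, 0, 0, 8/7, 13/7, 8/7, 50/7]
R5 ← R5 + (5/7)·R3: [0, 0, 0, 8/7, 13/7, 8/7, 50/7]
R5 ← R5 − R4: [0, 0, 0, 0, 0, 0, 0]
The echelon form has 4 nonzero rows, and every pivot lies in the first 6 columns, so rank(P) = rank([P|b]) = 4.
The system is consistent.
Free variables = (unknowns) − (rank) = 6 − 4 = 2.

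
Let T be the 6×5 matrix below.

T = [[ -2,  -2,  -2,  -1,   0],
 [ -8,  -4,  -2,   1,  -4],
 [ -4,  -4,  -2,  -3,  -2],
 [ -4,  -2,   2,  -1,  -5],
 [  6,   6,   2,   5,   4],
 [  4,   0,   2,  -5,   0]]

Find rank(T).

Row reduce to echelon form.
R2 ← R2 − (4)·R1: [0, 4, 6, 5, -4]
R3 ← R3 − (2)·R1: [0, 0, 2, -1, -2]
R4 ← R4 − (2)·R1: [0, 2, 6, 1, -5]
R5 ← R5 + (3)·R1: [0, 0, -4, 2, 4]
R6 ← R6 + (2)·R1: [0, -4, -2, -7, 0]
R4 ← R4 − (1/2)·R2: [0, 0, 3, -3/2, -3]
R6 ← R6 + R2: [0, 0, 4, -2, -4]
R4 ← R4 − (3/2)·R3: [0, 0, 0, 0, 0]
R5 ← R5 + (2)·R3: [0, 0, 0, 0, 0]
R6 ← R6 − (2)·R3: [0, 0, 0, 0, 0]
Echelon form has 3 nonzero rows, so rank(T) = 3.

3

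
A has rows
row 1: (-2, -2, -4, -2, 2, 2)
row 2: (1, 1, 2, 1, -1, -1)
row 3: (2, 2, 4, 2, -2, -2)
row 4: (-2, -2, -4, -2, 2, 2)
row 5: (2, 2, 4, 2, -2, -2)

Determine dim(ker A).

Row reduce to echelon form.
R2 ← R2 + (1/2)·R1: [0, 0, 0, 0, 0, 0]
R3 ← R3 + R1: [0, 0, 0, 0, 0, 0]
R4 ← R4 − R1: [0, 0, 0, 0, 0, 0]
R5 ← R5 + R1: [0, 0, 0, 0, 0, 0]
1 nonzero row, so rank(A) = 1.
A has 6 columns; by rank–nullity, nullity = 6 − 1 = 5.

5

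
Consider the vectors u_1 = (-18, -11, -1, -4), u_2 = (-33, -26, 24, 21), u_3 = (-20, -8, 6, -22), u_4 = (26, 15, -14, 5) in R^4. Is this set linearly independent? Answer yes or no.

yes

Form the matrix with these vectors as rows and row reduce.
R2 ← R2 − (11/6)·R1: [0, -35/6, 155/6, 85/3]
R3 ← R3 − (10/9)·R1: [0, 38/9, 64/9, -158/9]
R4 ← R4 + (13/9)·R1: [0, -8/9, -139/9, -7/9]
R3 ← R3 + (76/105)·R2: [0, 0, 542/21, 62/21]
R4 ← R4 − (16/105)·R2: [0, 0, -407/21, -107/21]
R4 ← R4 + (407/542)·R3: [0, 0, 0, -780/271]
4 nonzero rows, so the 4 vectors span a space of dimension 4.
Since 4 = 4, the vectors are linearly independent.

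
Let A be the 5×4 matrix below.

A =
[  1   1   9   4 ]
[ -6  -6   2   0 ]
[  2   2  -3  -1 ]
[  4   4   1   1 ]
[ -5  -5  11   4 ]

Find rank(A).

2

Row reduce to echelon form.
R2 ← R2 + (6)·R1: [0, 0, 56, 24]
R3 ← R3 − (2)·R1: [0, 0, -21, -9]
R4 ← R4 − (4)·R1: [0, 0, -35, -15]
R5 ← R5 + (5)·R1: [0, 0, 56, 24]
R3 ← R3 + (3/8)·R2: [0, 0, 0, 0]
R4 ← R4 + (5/8)·R2: [0, 0, 0, 0]
R5 ← R5 − R2: [0, 0, 0, 0]
Echelon form has 2 nonzero rows, so rank(A) = 2.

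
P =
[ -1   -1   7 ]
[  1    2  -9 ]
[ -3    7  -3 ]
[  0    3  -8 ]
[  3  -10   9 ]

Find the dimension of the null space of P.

0

Row reduce to echelon form.
R2 ← R2 + R1: [0, 1, -2]
R3 ← R3 − (3)·R1: [0, 10, -24]
R5 ← R5 + (3)·R1: [0, -13, 30]
R3 ← R3 − (10)·R2: [0, 0, -4]
R4 ← R4 − (3)·R2: [0, 0, -2]
R5 ← R5 + (13)·R2: [0, 0, 4]
R4 ← R4 − (1/2)·R3: [0, 0, 0]
R5 ← R5 + R3: [0, 0, 0]
3 nonzero rows, so rank(P) = 3.
P has 3 columns; by rank–nullity, nullity = 3 − 3 = 0.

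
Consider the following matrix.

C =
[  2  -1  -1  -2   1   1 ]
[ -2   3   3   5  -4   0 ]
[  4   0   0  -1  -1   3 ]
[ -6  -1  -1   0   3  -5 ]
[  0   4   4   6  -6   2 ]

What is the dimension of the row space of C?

2

Row reduce to echelon form.
R2 ← R2 + R1: [0, 2, 2, 3, -3, 1]
R3 ← R3 − (2)·R1: [0, 2, 2, 3, -3, 1]
R4 ← R4 + (3)·R1: [0, -4, -4, -6, 6, -2]
R3 ← R3 − R2: [0, 0, 0, 0, 0, 0]
R4 ← R4 + (2)·R2: [0, 0, 0, 0, 0, 0]
R5 ← R5 − (2)·R2: [0, 0, 0, 0, 0, 0]
Echelon form has 2 nonzero rows, so rank(C) = 2.
The row space has dimension equal to the rank: 2.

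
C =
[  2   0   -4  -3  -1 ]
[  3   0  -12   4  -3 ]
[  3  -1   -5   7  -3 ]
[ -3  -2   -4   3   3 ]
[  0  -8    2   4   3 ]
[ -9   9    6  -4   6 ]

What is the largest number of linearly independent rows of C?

Row reduce to echelon form.
R2 ← R2 − (3/2)·R1: [0, 0, -6, 17/2, -3/2]
R3 ← R3 − (3/2)·R1: [0, -1, 1, 23/2, -3/2]
R4 ← R4 + (3/2)·R1: [0, -2, -10, -3/2, 3/2]
R6 ← R6 + (9/2)·R1: [0, 9, -12, -35/2, 3/2]
Swap R2 ↔ R3
R4 ← R4 − (2)·R2: [0, 0, -12, -49/2, 9/2]
R5 ← R5 − (8)·R2: [0, 0, -6, -88, 15]
R6 ← R6 + (9)·R2: [0, 0, -3, 86, -12]
R4 ← R4 − (2)·R3: [0, 0, 0, -83/2, 15/2]
R5 ← R5 − R3: [0, 0, 0, -193/2, 33/2]
R6 ← R6 − (1/2)·R3: [0, 0, 0, 327/4, -45/4]
R5 ← R5 − (193/83)·R4: [0, 0, 0, 0, -78/83]
R6 ← R6 + (327/166)·R4: [0, 0, 0, 0, 585/166]
R6 ← R6 + (15/4)·R5: [0, 0, 0, 0, 0]
Echelon form has 5 nonzero rows, so rank(C) = 5.
The rank gives the maximum number of linearly independent rows: 5.

5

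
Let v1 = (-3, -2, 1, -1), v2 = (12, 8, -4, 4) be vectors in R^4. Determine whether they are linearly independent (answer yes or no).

no

Form the matrix with these vectors as rows and row reduce.
R2 ← R2 + (4)·R1: [0, 0, 0, 0]
1 nonzero row, so the 2 vectors span a space of dimension 1.
Since 1 < 2, the vectors are linearly dependent.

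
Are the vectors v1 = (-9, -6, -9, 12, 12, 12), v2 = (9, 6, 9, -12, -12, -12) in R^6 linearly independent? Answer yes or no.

Form the matrix with these vectors as rows and row reduce.
R2 ← R2 + R1: [0, 0, 0, 0, 0, 0]
1 nonzero row, so the 2 vectors span a space of dimension 1.
Since 1 < 2, the vectors are linearly dependent.

no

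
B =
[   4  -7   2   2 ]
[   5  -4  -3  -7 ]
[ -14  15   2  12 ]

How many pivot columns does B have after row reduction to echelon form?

Row reduce to echelon form.
R2 ← R2 − (5/4)·R1: [0, 19/4, -11/2, -19/2]
R3 ← R3 + (7/2)·R1: [0, -19/2, 9, 19]
R3 ← R3 + (2)·R2: [0, 0, -2, 0]
Echelon form has 3 nonzero rows, so rank(B) = 3.
Each nonzero row contributes one pivot column: 3 pivot columns.

3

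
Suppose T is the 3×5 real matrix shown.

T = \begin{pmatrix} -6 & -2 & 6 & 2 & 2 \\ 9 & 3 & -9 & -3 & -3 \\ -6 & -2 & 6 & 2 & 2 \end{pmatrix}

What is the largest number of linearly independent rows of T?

Row reduce to echelon form.
R2 ← R2 + (3/2)·R1: [0, 0, 0, 0, 0]
R3 ← R3 − R1: [0, 0, 0, 0, 0]
Echelon form has 1 nonzero row, so rank(T) = 1.
The rank gives the maximum number of linearly independent rows: 1.

1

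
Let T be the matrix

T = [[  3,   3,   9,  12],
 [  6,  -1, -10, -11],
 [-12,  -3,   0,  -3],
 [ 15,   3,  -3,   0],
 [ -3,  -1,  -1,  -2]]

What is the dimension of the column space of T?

2

Row reduce to echelon form.
R2 ← R2 − (2)·R1: [0, -7, -28, -35]
R3 ← R3 + (4)·R1: [0, 9, 36, 45]
R4 ← R4 − (5)·R1: [0, -12, -48, -60]
R5 ← R5 + R1: [0, 2, 8, 10]
R3 ← R3 + (9/7)·R2: [0, 0, 0, 0]
R4 ← R4 − (12/7)·R2: [0, 0, 0, 0]
R5 ← R5 + (2/7)·R2: [0, 0, 0, 0]
Echelon form has 2 nonzero rows, so rank(T) = 2.
The column space has dimension equal to the rank: 2.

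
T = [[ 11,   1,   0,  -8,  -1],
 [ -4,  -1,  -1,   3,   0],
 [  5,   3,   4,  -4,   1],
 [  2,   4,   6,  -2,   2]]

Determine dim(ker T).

3

Row reduce to echelon form.
R2 ← R2 + (4/11)·R1: [0, -7/11, -1, 1/11, -4/11]
R3 ← R3 − (5/11)·R1: [0, 28/11, 4, -4/11, 16/11]
R4 ← R4 − (2/11)·R1: [0, 42/11, 6, -6/11, 24/11]
R3 ← R3 + (4)·R2: [0, 0, 0, 0, 0]
R4 ← R4 + (6)·R2: [0, 0, 0, 0, 0]
2 nonzero rows, so rank(T) = 2.
T has 5 columns; by rank–nullity, nullity = 5 − 2 = 3.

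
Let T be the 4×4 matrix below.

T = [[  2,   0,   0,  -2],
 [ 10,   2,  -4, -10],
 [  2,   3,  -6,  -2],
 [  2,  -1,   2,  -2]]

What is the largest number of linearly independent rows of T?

2

Row reduce to echelon form.
R2 ← R2 − (5)·R1: [0, 2, -4, 0]
R3 ← R3 − R1: [0, 3, -6, 0]
R4 ← R4 − R1: [0, -1, 2, 0]
R3 ← R3 − (3/2)·R2: [0, 0, 0, 0]
R4 ← R4 + (1/2)·R2: [0, 0, 0, 0]
Echelon form has 2 nonzero rows, so rank(T) = 2.
The rank gives the maximum number of linearly independent rows: 2.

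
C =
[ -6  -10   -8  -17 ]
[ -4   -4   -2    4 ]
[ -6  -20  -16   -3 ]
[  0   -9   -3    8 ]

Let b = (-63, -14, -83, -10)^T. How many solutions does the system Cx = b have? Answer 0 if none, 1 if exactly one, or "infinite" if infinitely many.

1

Row reduce the augmented matrix [C | b].
R2 ← R2 − (2/3)·R1: [0, 8/3, 10/3, 46/3, 28]
R3 ← R3 − R1: [0, -10, -8, 14, -20]
R3 ← R3 + (15/4)·R2: [0, 0, 9/2, 143/2, 85]
R4 ← R4 + (27/8)·R2: [0, 0, 33/4, 239/4, 169/2]
R4 ← R4 − (11/6)·R3: [0, 0, 0, -214/3, -214/3]
The echelon form has 4 nonzero rows, and every pivot lies in the first 4 columns, so rank(C) = rank([C|b]) = 4.
The system is consistent.
rank = 4 = number of unknowns, so the solution is unique.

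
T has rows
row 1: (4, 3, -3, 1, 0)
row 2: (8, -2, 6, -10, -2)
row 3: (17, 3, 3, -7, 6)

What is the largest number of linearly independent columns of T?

3

Row reduce to echelon form.
R2 ← R2 − (2)·R1: [0, -8, 12, -12, -2]
R3 ← R3 − (17/4)·R1: [0, -39/4, 63/4, -45/4, 6]
R3 ← R3 − (39/32)·R2: [0, 0, 9/8, 27/8, 135/16]
Echelon form has 3 nonzero rows, so rank(T) = 3.
The rank gives the maximum number of linearly independent columns: 3.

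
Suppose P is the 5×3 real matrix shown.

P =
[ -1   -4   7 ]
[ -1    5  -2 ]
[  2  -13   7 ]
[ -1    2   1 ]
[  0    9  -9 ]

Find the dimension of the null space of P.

Row reduce to echelon form.
R2 ← R2 − R1: [0, 9, -9]
R3 ← R3 + (2)·R1: [0, -21, 21]
R4 ← R4 − R1: [0, 6, -6]
R3 ← R3 + (7/3)·R2: [0, 0, 0]
R4 ← R4 − (2/3)·R2: [0, 0, 0]
R5 ← R5 − R2: [0, 0, 0]
2 nonzero rows, so rank(P) = 2.
P has 3 columns; by rank–nullity, nullity = 3 − 2 = 1.

1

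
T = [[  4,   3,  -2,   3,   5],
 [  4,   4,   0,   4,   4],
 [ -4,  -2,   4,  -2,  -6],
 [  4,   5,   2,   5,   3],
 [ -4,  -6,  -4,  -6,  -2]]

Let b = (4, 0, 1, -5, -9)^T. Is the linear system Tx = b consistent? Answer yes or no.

Row reduce the augmented matrix [T | b].
R2 ← R2 − R1: [0, 1, 2, 1, -1, -4]
R3 ← R3 + R1: [0, 1, 2, 1, -1, 5]
R4 ← R4 − R1: [0, 2, 4, 2, -2, -9]
R5 ← R5 + R1: [0, -3, -6, -3, 3, -5]
R3 ← R3 − R2: [0, 0, 0, 0, 0, 9]
R4 ← R4 − (2)·R2: [0, 0, 0, 0, 0, -1]
R5 ← R5 + (3)·R2: [0, 0, 0, 0, 0, -17]
R4 ← R4 + (1/9)·R3: [0, 0, 0, 0, 0, 0]
R5 ← R5 + (17/9)·R3: [0, 0, 0, 0, 0, 0]
The echelon form has 3 nonzero rows; the last pivot sits in the augmented column, so rank(T) = 2 but rank([T|b]) = 3.
Since the ranks differ, the system is inconsistent.

no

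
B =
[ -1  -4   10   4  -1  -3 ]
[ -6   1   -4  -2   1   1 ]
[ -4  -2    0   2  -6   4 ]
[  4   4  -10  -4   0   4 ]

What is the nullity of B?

2

Row reduce to echelon form.
R2 ← R2 − (6)·R1: [0, 25, -64, -26, 7, 19]
R3 ← R3 − (4)·R1: [0, 14, -40, -14, -2, 16]
R4 ← R4 + (4)·R1: [0, -12, 30, 12, -4, -8]
R3 ← R3 − (14/25)·R2: [0, 0, -104/25, 14/25, -148/25, 134/25]
R4 ← R4 + (12/25)·R2: [0, 0, -18/25, -12/25, -16/25, 28/25]
R4 ← R4 − (9/52)·R3: [0, 0, 0, -15/26, 5/13, 5/26]
4 nonzero rows, so rank(B) = 4.
B has 6 columns; by rank–nullity, nullity = 6 − 4 = 2.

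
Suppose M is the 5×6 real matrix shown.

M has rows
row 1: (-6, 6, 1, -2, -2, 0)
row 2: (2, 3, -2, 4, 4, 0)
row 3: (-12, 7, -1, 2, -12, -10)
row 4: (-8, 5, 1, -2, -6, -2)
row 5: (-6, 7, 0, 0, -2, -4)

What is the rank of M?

4

Row reduce to echelon form.
R2 ← R2 + (1/3)·R1: [0, 5, -5/3, 10/3, 10/3, 0]
R3 ← R3 − (2)·R1: [0, -5, -3, 6, -8, -10]
R4 ← R4 − (4/3)·R1: [0, -3, -1/3, 2/3, -10/3, -2]
R5 ← R5 − R1: [0, 1, -1, 2, 0, -4]
R3 ← R3 + R2: [0, 0, -14/3, 28/3, -14/3, -10]
R4 ← R4 + (3/5)·R2: [0, 0, -4/3, 8/3, -4/3, -2]
R5 ← R5 − (1/5)·R2: [0, 0, -2/3, 4/3, -2/3, -4]
R4 ← R4 − (2/7)·R3: [0, 0, 0, 0, 0, 6/7]
R5 ← R5 − (1/7)·R3: [0, 0, 0, 0, 0, -18/7]
R5 ← R5 + (3)·R4: [0, 0, 0, 0, 0, 0]
Echelon form has 4 nonzero rows, so rank(M) = 4.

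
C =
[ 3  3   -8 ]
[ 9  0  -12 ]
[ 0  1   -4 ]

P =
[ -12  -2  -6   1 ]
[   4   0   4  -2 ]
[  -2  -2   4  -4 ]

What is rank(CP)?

First compute CP:
[[ -8,  10, -38,  29],
 [-84,   6, -102,  57],
 [ 12,   8, -12,  14]]
Now row reduce the product.
R2 ← R2 − (21/2)·R1: [0, -99, 297, -495/2]
R3 ← R3 + (3/2)·R1: [0, 23, -69, 115/2]
R3 ← R3 + (23/99)·R2: [0, 0, 0, 0]
2 nonzero rows, so rank(CP) = 2.

2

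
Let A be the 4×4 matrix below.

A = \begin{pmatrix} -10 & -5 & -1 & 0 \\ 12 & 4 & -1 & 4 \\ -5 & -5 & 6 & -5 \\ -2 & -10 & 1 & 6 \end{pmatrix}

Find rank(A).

3

Row reduce to echelon form.
R2 ← R2 + (6/5)·R1: [0, -2, -11/5, 4]
R3 ← R3 − (1/2)·R1: [0, -5/2, 13/2, -5]
R4 ← R4 − (1/5)·R1: [0, -9, 6/5, 6]
R3 ← R3 − (5/4)·R2: [0, 0, 37/4, -10]
R4 ← R4 − (9/2)·R2: [0, 0, 111/10, -12]
R4 ← R4 − (6/5)·R3: [0, 0, 0, 0]
Echelon form has 3 nonzero rows, so rank(A) = 3.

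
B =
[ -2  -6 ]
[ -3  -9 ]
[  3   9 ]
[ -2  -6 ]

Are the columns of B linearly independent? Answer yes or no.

Row reduce B to echelon form.
R2 ← R2 − (3/2)·R1: [0, 0]
R3 ← R3 + (3/2)·R1: [0, 0]
R4 ← R4 − R1: [0, 0]
1 pivot among 2 columns.
Only 1 < 2 pivot columns, so the columns are linearly dependent.

no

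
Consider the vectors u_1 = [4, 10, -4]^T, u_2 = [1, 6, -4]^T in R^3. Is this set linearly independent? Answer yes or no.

yes

Form the matrix with these vectors as rows and row reduce.
R2 ← R2 − (1/4)·R1: [0, 7/2, -3]
2 nonzero rows, so the 2 vectors span a space of dimension 2.
Since 2 = 2, the vectors are linearly independent.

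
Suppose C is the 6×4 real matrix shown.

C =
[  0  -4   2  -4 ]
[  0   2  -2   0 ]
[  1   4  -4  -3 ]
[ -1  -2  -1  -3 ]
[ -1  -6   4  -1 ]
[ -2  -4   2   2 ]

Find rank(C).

Row reduce to echelon form.
Swap R1 ↔ R3
R4 ← R4 + R1: [0, 2, -5, -6]
R5 ← R5 + R1: [0, -2, 0, -4]
R6 ← R6 + (2)·R1: [0, 4, -6, -4]
R3 ← R3 + (2)·R2: [0, 0, -2, -4]
R4 ← R4 − R2: [0, 0, -3, -6]
R5 ← R5 + R2: [0, 0, -2, -4]
R6 ← R6 − (2)·R2: [0, 0, -2, -4]
R4 ← R4 − (3/2)·R3: [0, 0, 0, 0]
R5 ← R5 − R3: [0, 0, 0, 0]
R6 ← R6 − R3: [0, 0, 0, 0]
Echelon form has 3 nonzero rows, so rank(C) = 3.

3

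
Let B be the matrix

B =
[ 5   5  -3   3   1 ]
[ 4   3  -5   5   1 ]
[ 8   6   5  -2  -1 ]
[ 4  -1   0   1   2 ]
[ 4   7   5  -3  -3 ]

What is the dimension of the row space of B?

Row reduce to echelon form.
R2 ← R2 − (4/5)·R1: [0, -1, -13/5, 13/5, 1/5]
R3 ← R3 − (8/5)·R1: [0, -2, 49/5, -34/5, -13/5]
R4 ← R4 − (4/5)·R1: [0, -5, 12/5, -7/5, 6/5]
R5 ← R5 − (4/5)·R1: [0, 3, 37/5, -27/5, -19/5]
R3 ← R3 − (2)·R2: [0, 0, 15, -12, -3]
R4 ← R4 − (5)·R2: [0, 0, 77/5, -72/5, 1/5]
R5 ← R5 + (3)·R2: [0, 0, -2/5, 12/5, -16/5]
R4 ← R4 − (77/75)·R3: [0, 0, 0, -52/25, 82/25]
R5 ← R5 + (2/75)·R3: [0, 0, 0, 52/25, -82/25]
R5 ← R5 + R4: [0, 0, 0, 0, 0]
Echelon form has 4 nonzero rows, so rank(B) = 4.
The row space has dimension equal to the rank: 4.

4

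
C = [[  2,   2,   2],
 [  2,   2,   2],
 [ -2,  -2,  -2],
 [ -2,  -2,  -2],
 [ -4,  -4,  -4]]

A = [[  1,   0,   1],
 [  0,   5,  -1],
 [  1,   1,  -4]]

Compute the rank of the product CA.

First compute CA:
[[  4,  12,  -8],
 [  4,  12,  -8],
 [ -4, -12,   8],
 [ -4, -12,   8],
 [ -8, -24,  16]]
Now row reduce the product.
R2 ← R2 − R1: [0, 0, 0]
R3 ← R3 + R1: [0, 0, 0]
R4 ← R4 + R1: [0, 0, 0]
R5 ← R5 + (2)·R1: [0, 0, 0]
1 nonzero row, so rank(CA) = 1.

1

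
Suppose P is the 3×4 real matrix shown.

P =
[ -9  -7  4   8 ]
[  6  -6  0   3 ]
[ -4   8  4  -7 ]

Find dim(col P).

Row reduce to echelon form.
R2 ← R2 + (2/3)·R1: [0, -32/3, 8/3, 25/3]
R3 ← R3 − (4/9)·R1: [0, 100/9, 20/9, -95/9]
R3 ← R3 + (25/24)·R2: [0, 0, 5, -15/8]
Echelon form has 3 nonzero rows, so rank(P) = 3.
The column space has dimension equal to the rank: 3.

3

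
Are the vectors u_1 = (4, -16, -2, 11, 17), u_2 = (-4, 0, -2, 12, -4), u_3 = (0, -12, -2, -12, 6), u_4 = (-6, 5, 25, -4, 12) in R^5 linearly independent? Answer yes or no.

Form the matrix with these vectors as rows and row reduce.
R2 ← R2 + R1: [0, -16, -4, 23, 13]
R4 ← R4 + (3/2)·R1: [0, -19, 22, 25/2, 75/2]
R3 ← R3 − (3/4)·R2: [0, 0, 1, -117/4, -15/4]
R4 ← R4 − (19/16)·R2: [0, 0, 107/4, -237/16, 353/16]
R4 ← R4 − (107/4)·R3: [0, 0, 0, 6141/8, 979/8]
4 nonzero rows, so the 4 vectors span a space of dimension 4.
Since 4 = 4, the vectors are linearly independent.

yes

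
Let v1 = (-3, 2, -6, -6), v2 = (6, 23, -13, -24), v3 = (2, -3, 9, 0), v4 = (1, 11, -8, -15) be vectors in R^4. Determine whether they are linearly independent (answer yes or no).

Form the matrix with these vectors as rows and row reduce.
R2 ← R2 + (2)·R1: [0, 27, -25, -36]
R3 ← R3 + (2/3)·R1: [0, -5/3, 5, -4]
R4 ← R4 + (1/3)·R1: [0, 35/3, -10, -17]
R3 ← R3 + (5/81)·R2: [0, 0, 280/81, -56/9]
R4 ← R4 − (35/81)·R2: [0, 0, 65/81, -13/9]
R4 ← R4 − (13/56)·R3: [0, 0, 0, 0]
3 nonzero rows, so the 4 vectors span a space of dimension 3.
Since 3 < 4, the vectors are linearly dependent.

no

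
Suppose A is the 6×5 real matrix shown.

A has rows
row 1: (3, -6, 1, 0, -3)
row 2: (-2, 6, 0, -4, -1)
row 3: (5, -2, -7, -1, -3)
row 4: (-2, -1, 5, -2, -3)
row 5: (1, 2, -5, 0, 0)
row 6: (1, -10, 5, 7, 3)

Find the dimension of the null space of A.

1

Row reduce to echelon form.
R2 ← R2 + (2/3)·R1: [0, 2, 2/3, -4, -3]
R3 ← R3 − (5/3)·R1: [0, 8, -26/3, -1, 2]
R4 ← R4 + (2/3)·R1: [0, -5, 17/3, -2, -5]
R5 ← R5 − (1/3)·R1: [0, 4, -16/3, 0, 1]
R6 ← R6 − (1/3)·R1: [0, -8, 14/3, 7, 4]
R3 ← R3 − (4)·R2: [0, 0, -34/3, 15, 14]
R4 ← R4 + (5/2)·R2: [0, 0, 22/3, -12, -25/2]
R5 ← R5 − (2)·R2: [0, 0, -20/3, 8, 7]
R6 ← R6 + (4)·R2: [0, 0, 22/3, -9, -8]
R4 ← R4 + (11/17)·R3: [0, 0, 0, -39/17, -117/34]
R5 ← R5 − (10/17)·R3: [0, 0, 0, -14/17, -21/17]
R6 ← R6 + (11/17)·R3: [0, 0, 0, 12/17, 18/17]
R5 ← R5 − (14/39)·R4: [0, 0, 0, 0, 0]
R6 ← R6 + (4/13)·R4: [0, 0, 0, 0, 0]
4 nonzero rows, so rank(A) = 4.
A has 5 columns; by rank–nullity, nullity = 5 − 4 = 1.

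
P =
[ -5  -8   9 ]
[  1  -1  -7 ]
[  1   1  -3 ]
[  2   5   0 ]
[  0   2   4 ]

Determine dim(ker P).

Row reduce to echelon form.
R2 ← R2 + (1/5)·R1: [0, -13/5, -26/5]
R3 ← R3 + (1/5)·R1: [0, -3/5, -6/5]
R4 ← R4 + (2/5)·R1: [0, 9/5, 18/5]
R3 ← R3 − (3/13)·R2: [0, 0, 0]
R4 ← R4 + (9/13)·R2: [0, 0, 0]
R5 ← R5 + (10/13)·R2: [0, 0, 0]
2 nonzero rows, so rank(P) = 2.
P has 3 columns; by rank–nullity, nullity = 3 − 2 = 1.

1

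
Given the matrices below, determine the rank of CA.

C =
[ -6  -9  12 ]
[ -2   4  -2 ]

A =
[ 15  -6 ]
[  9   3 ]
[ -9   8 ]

2

First compute CA:
[[-279, 105],
 [ 24,   8]]
Now row reduce the product.
R2 ← R2 + (8/93)·R1: [0, 528/31]
2 nonzero rows, so rank(CA) = 2.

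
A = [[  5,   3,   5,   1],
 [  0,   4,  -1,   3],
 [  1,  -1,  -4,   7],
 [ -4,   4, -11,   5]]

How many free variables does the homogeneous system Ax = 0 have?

Row reduce to echelon form.
R3 ← R3 − (1/5)·R1: [0, -8/5, -5, 34/5]
R4 ← R4 + (4/5)·R1: [0, 32/5, -7, 29/5]
R3 ← R3 + (2/5)·R2: [0, 0, -27/5, 8]
R4 ← R4 − (8/5)·R2: [0, 0, -27/5, 1]
R4 ← R4 − R3: [0, 0, 0, -7]
4 nonzero rows, so rank(A) = 4.
A has 4 columns; by rank–nullity, nullity = 4 − 4 = 0.

0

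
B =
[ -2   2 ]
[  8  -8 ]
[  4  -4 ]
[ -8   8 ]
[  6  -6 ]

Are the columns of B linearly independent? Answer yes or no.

no

Row reduce B to echelon form.
R2 ← R2 + (4)·R1: [0, 0]
R3 ← R3 + (2)·R1: [0, 0]
R4 ← R4 − (4)·R1: [0, 0]
R5 ← R5 + (3)·R1: [0, 0]
1 pivot among 2 columns.
Only 1 < 2 pivot columns, so the columns are linearly dependent.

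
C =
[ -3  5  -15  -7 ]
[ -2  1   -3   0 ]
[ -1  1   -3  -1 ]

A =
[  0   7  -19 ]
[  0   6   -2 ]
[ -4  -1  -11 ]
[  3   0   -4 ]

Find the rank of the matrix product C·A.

First compute CA:
[[ 39,  24, 240],
 [ 12,  -5,  69],
 [  9,   2,  54]]
Now row reduce the product.
R2 ← R2 − (4/13)·R1: [0, -161/13, -63/13]
R3 ← R3 − (3/13)·R1: [0, -46/13, -18/13]
R3 ← R3 − (2/7)·R2: [0, 0, 0]
2 nonzero rows, so rank(CA) = 2.

2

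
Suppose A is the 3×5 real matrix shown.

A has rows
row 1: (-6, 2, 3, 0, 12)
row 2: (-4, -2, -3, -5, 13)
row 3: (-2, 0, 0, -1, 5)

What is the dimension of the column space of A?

2

Row reduce to echelon form.
R2 ← R2 − (2/3)·R1: [0, -10/3, -5, -5, 5]
R3 ← R3 − (1/3)·R1: [0, -2/3, -1, -1, 1]
R3 ← R3 − (1/5)·R2: [0, 0, 0, 0, 0]
Echelon form has 2 nonzero rows, so rank(A) = 2.
The column space has dimension equal to the rank: 2.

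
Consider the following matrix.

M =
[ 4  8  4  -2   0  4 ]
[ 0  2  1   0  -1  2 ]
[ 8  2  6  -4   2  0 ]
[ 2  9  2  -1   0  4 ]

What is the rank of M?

3

Row reduce to echelon form.
R3 ← R3 − (2)·R1: [0, -14, -2, 0, 2, -8]
R4 ← R4 − (1/2)·R1: [0, 5, 0, 0, 0, 2]
R3 ← R3 + (7)·R2: [0, 0, 5, 0, -5, 6]
R4 ← R4 − (5/2)·R2: [0, 0, -5/2, 0, 5/2, -3]
R4 ← R4 + (1/2)·R3: [0, 0, 0, 0, 0, 0]
Echelon form has 3 nonzero rows, so rank(M) = 3.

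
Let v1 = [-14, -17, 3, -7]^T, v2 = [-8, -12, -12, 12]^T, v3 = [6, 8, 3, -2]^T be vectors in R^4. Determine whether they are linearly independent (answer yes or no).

no

Form the matrix with these vectors as rows and row reduce.
R2 ← R2 − (4/7)·R1: [0, -16/7, -96/7, 16]
R3 ← R3 + (3/7)·R1: [0, 5/7, 30/7, -5]
R3 ← R3 + (5/16)·R2: [0, 0, 0, 0]
2 nonzero rows, so the 3 vectors span a space of dimension 2.
Since 2 < 3, the vectors are linearly dependent.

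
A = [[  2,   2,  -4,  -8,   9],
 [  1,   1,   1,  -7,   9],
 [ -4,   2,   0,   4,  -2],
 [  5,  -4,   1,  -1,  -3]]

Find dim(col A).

Row reduce to echelon form.
R2 ← R2 − (1/2)·R1: [0, 0, 3, -3, 9/2]
R3 ← R3 + (2)·R1: [0, 6, -8, -12, 16]
R4 ← R4 − (5/2)·R1: [0, -9, 11, 19, -51/2]
Swap R2 ↔ R3
R4 ← R4 + (3/2)·R2: [0, 0, -1, 1, -3/2]
R4 ← R4 + (1/3)·R3: [0, 0, 0, 0, 0]
Echelon form has 3 nonzero rows, so rank(A) = 3.
The column space has dimension equal to the rank: 3.

3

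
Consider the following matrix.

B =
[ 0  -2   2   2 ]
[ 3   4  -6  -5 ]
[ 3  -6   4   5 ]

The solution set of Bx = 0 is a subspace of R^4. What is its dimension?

Row reduce to echelon form.
Swap R1 ↔ R2
R3 ← R3 − R1: [0, -10, 10, 10]
R3 ← R3 − (5)·R2: [0, 0, 0, 0]
2 nonzero rows, so rank(B) = 2.
B has 4 columns; by rank–nullity, nullity = 4 − 2 = 2.

2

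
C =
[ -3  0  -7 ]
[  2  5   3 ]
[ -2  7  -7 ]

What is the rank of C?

Row reduce to echelon form.
R2 ← R2 + (2/3)·R1: [0, 5, -5/3]
R3 ← R3 − (2/3)·R1: [0, 7, -7/3]
R3 ← R3 − (7/5)·R2: [0, 0, 0]
Echelon form has 2 nonzero rows, so rank(C) = 2.

2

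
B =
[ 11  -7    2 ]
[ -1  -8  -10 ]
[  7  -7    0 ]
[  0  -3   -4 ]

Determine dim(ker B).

0

Row reduce to echelon form.
R2 ← R2 + (1/11)·R1: [0, -95/11, -108/11]
R3 ← R3 − (7/11)·R1: [0, -28/11, -14/11]
R3 ← R3 − (28/95)·R2: [0, 0, 154/95]
R4 ← R4 − (33/95)·R2: [0, 0, -56/95]
R4 ← R4 + (4/11)·R3: [0, 0, 0]
3 nonzero rows, so rank(B) = 3.
B has 3 columns; by rank–nullity, nullity = 3 − 3 = 0.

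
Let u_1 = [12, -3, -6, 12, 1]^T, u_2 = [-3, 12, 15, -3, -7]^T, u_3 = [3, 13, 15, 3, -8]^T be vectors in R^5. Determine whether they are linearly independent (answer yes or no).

Form the matrix with these vectors as rows and row reduce.
R2 ← R2 + (1/4)·R1: [0, 45/4, 27/2, 0, -27/4]
R3 ← R3 − (1/4)·R1: [0, 55/4, 33/2, 0, -33/4]
R3 ← R3 − (11/9)·R2: [0, 0, 0, 0, 0]
2 nonzero rows, so the 3 vectors span a space of dimension 2.
Since 2 < 3, the vectors are linearly dependent.

no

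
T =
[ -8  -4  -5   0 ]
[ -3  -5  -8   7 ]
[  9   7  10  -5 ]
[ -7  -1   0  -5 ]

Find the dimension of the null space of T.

2

Row reduce to echelon form.
R2 ← R2 − (3/8)·R1: [0, -7/2, -49/8, 7]
R3 ← R3 + (9/8)·R1: [0, 5/2, 35/8, -5]
R4 ← R4 − (7/8)·R1: [0, 5/2, 35/8, -5]
R3 ← R3 + (5/7)·R2: [0, 0, 0, 0]
R4 ← R4 + (5/7)·R2: [0, 0, 0, 0]
2 nonzero rows, so rank(T) = 2.
T has 4 columns; by rank–nullity, nullity = 4 − 2 = 2.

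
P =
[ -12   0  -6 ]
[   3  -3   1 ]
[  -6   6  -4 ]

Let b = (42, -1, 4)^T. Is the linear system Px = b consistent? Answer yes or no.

Row reduce the augmented matrix [P | b].
R2 ← R2 + (1/4)·R1: [0, -3, -1/2, 19/2]
R3 ← R3 − (1/2)·R1: [0, 6, -1, -17]
R3 ← R3 + (2)·R2: [0, 0, -2, 2]
The echelon form has 3 nonzero rows, and every pivot lies in the first 3 columns, so rank(P) = rank([P|b]) = 3.
The system is consistent.

yes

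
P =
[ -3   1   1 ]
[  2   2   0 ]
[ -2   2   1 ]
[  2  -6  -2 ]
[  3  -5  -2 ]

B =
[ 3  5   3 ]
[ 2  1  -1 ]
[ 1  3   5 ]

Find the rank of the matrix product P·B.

2

First compute PB:
[[ -6, -11,  -5],
 [ 10,  12,   4],
 [ -1,  -5,  -3],
 [ -8,  -2,   2],
 [ -3,   4,   4]]
Now row reduce the product.
R2 ← R2 + (5/3)·R1: [0, -19/3, -13/3]
R3 ← R3 − (1/6)·R1: [0, -19/6, -13/6]
R4 ← R4 − (4/3)·R1: [0, 38/3, 26/3]
R5 ← R5 − (1/2)·R1: [0, 19/2, 13/2]
R3 ← R3 − (1/2)·R2: [0, 0, 0]
R4 ← R4 + (2)·R2: [0, 0, 0]
R5 ← R5 + (3/2)·R2: [0, 0, 0]
2 nonzero rows, so rank(PB) = 2.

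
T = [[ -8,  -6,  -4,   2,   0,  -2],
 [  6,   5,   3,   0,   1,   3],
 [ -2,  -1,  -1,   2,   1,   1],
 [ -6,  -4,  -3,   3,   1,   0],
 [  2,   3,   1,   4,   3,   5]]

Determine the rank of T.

2

Row reduce to echelon form.
R2 ← R2 + (3/4)·R1: [0, 1/2, 0, 3/2, 1, 3/2]
R3 ← R3 − (1/4)·R1: [0, 1/2, 0, 3/2, 1, 3/2]
R4 ← R4 − (3/4)·R1: [0, 1/2, 0, 3/2, 1, 3/2]
R5 ← R5 + (1/4)·R1: [0, 3/2, 0, 9/2, 3, 9/2]
R3 ← R3 − R2: [0, 0, 0, 0, 0, 0]
R4 ← R4 − R2: [0, 0, 0, 0, 0, 0]
R5 ← R5 − (3)·R2: [0, 0, 0, 0, 0, 0]
Echelon form has 2 nonzero rows, so rank(T) = 2.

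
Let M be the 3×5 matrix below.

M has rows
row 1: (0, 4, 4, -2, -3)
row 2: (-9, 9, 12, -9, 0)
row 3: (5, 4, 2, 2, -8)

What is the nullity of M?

2

Row reduce to echelon form.
Swap R1 ↔ R2
R3 ← R3 + (5/9)·R1: [0, 9, 26/3, -3, -8]
R3 ← R3 − (9/4)·R2: [0, 0, -1/3, 3/2, -5/4]
3 nonzero rows, so rank(M) = 3.
M has 5 columns; by rank–nullity, nullity = 5 − 3 = 2.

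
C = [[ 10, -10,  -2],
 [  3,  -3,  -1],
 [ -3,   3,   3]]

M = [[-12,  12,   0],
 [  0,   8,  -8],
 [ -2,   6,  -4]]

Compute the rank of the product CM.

2

First compute CM:
[[-116,  28,  88],
 [-34,   6,  28],
 [ 30,   6, -36]]
Now row reduce the product.
R2 ← R2 − (17/58)·R1: [0, -64/29, 64/29]
R3 ← R3 + (15/58)·R1: [0, 384/29, -384/29]
R3 ← R3 + (6)·R2: [0, 0, 0]
2 nonzero rows, so rank(CM) = 2.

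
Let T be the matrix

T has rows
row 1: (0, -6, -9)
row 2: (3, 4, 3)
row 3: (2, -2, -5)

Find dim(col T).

2

Row reduce to echelon form.
Swap R1 ↔ R2
R3 ← R3 − (2/3)·R1: [0, -14/3, -7]
R3 ← R3 − (7/9)·R2: [0, 0, 0]
Echelon form has 2 nonzero rows, so rank(T) = 2.
The column space has dimension equal to the rank: 2.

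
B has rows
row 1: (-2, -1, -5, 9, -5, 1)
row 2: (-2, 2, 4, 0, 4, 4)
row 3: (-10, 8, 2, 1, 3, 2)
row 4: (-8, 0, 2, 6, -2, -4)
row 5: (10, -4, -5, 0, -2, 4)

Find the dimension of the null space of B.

Row reduce to echelon form.
R2 ← R2 − R1: [0, 3, 9, -9, 9, 3]
R3 ← R3 − (5)·R1: [0, 13, 27, -44, 28, -3]
R4 ← R4 − (4)·R1: [0, 4, 22, -30, 18, -8]
R5 ← R5 + (5)·R1: [0, -9, -30, 45, -27, 9]
R3 ← R3 − (13/3)·R2: [0, 0, -12, -5, -11, -16]
R4 ← R4 − (4/3)·R2: [0, 0, 10, -18, 6, -12]
R5 ← R5 + (3)·R2: [0, 0, -3, 18, 0, 18]
R4 ← R4 + (5/6)·R3: [0, 0, 0, -133/6, -19/6, -76/3]
R5 ← R5 − (1/4)·R3: [0, 0, 0, 77/4, 11/4, 22]
R5 ← R5 + (33/38)·R4: [0, 0, 0, 0, 0, 0]
4 nonzero rows, so rank(B) = 4.
B has 6 columns; by rank–nullity, nullity = 6 − 4 = 2.

2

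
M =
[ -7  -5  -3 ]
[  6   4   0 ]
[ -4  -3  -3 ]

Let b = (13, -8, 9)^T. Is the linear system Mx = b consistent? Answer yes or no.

yes

Row reduce the augmented matrix [M | b].
R2 ← R2 + (6/7)·R1: [0, -2/7, -18/7, 22/7]
R3 ← R3 − (4/7)·R1: [0, -1/7, -9/7, 11/7]
R3 ← R3 − (1/2)·R2: [0, 0, 0, 0]
The echelon form has 2 nonzero rows, and every pivot lies in the first 3 columns, so rank(M) = rank([M|b]) = 2.
The system is consistent.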